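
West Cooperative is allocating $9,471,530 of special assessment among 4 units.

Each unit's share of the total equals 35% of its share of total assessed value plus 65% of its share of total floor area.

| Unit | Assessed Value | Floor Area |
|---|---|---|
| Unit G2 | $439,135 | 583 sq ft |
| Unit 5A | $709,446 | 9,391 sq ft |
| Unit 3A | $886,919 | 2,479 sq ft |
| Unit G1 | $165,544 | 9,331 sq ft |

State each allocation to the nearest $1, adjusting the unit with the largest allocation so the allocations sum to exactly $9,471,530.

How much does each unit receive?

Totals — assessed value 2,201,044, floor area 21,784.
Blended shares (35% assessed value + 65% floor area): Unit G2 0.0872; Unit 5A 0.3930; Unit 3A 0.2150; Unit G1 0.3047.
Raw shares: Unit G2 826,154.62; Unit 5A 3,722,552.01; Unit 3A 2,036,409.73; Unit G1 2,886,413.63.
After rounding ($1): Unit G2 $826,155; Unit 5A $3,722,552; Unit 3A $2,036,410; Unit G1 $2,886,414. Sum = $9,471,531.
Difference $9,471,530 − $9,471,531 = −$1 applied to largest allocation (Unit 5A): Unit 5A becomes $3,722,551.

Unit G2: $826,155; Unit 5A: $3,722,551; Unit 3A: $2,036,410; Unit G1: $2,886,414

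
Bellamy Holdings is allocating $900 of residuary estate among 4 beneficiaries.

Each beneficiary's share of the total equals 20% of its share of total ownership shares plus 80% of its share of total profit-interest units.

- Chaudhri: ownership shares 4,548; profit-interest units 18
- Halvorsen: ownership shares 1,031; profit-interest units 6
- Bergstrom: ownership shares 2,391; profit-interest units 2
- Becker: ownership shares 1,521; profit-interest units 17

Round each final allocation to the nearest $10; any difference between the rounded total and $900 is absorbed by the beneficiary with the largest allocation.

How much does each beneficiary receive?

Ownership shares total 9,491; profit-interest units total 43.
Combined weights (20% ownership shares + 80% profit-interest units): Chaudhri 0.4307; Halvorsen 0.1334; Bergstrom 0.0876; Becker 0.3483.
Pro-rata amounts: Chaudhri 387.65; Halvorsen 120.02; Bergstrom 78.83; Becker 313.50.
After rounding ($10): Chaudhri $390; Halvorsen $120; Bergstrom $80; Becker $310. Sum = $900.
Sum already equals the total — no adjustment.

Chaudhri: $390 · Halvorsen: $120 · Bergstrom: $80 · Becker: $310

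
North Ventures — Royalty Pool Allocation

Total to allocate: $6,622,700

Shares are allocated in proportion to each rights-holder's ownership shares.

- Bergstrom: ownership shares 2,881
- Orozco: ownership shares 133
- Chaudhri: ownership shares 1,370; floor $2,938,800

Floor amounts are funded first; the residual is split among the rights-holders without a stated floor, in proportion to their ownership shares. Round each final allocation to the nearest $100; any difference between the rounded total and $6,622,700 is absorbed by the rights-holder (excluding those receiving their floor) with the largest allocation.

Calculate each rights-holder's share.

Bergstrom: $3,521,300 | Orozco: $162,600 | Chaudhri: $2,938,800

Guaranteed amounts: Chaudhri $2,938,800. Remaining pool $3,683,900.
Remaining pool split over remaining ownership shares 3,014: Bergstrom 3,521,339.05 → $3,521,300; Orozco 162,560.95 → $162,600.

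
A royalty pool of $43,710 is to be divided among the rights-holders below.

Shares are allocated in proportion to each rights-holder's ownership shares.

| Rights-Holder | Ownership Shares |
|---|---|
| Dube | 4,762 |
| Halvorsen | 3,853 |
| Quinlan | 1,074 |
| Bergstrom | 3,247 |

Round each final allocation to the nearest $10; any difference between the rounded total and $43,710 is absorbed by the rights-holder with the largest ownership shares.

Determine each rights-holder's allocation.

Dube: $16,090 | Halvorsen: $13,020 | Quinlan: $3,630 | Bergstrom: $10,970

Combined ownership shares = 4,762 + 3,853 + 1,074 + 3,247 = 12,936.
Proportional shares: Dube 16,090.52; Halvorsen 13,019.07; Quinlan 3,628.98; Bergstrom 10,971.43.
At nearest $10: Dube $16,090; Halvorsen $13,020; Quinlan $3,630; Bergstrom $10,970. Sum = $43,710.
No rounding difference to absorb.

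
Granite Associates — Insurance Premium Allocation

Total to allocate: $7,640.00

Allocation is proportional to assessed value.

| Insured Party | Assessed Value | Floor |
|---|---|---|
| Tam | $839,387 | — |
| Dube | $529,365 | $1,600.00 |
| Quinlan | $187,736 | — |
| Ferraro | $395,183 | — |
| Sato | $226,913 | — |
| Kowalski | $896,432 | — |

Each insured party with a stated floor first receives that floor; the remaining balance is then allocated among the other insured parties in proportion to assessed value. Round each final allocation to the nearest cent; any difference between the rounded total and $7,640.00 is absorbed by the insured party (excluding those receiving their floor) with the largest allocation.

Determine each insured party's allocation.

Tam: $1,991.59; Dube: $1,600.00; Quinlan: $445.44; Ferraro: $937.64; Sato: $538.39; Kowalski: $2,126.94

Fund the minimums — Dube $1,600.00. Remaining pool $6,040.00.
Remaining pool split over remaining assessed value 2,545,651: Tam 1,991.5917 → $1,991.59; Quinlan 445.4363 → $445.44; Ferraro 937.6404 → $937.64; Sato 538.3906 → $538.39; Kowalski 2,126.9409 → $2,126.94.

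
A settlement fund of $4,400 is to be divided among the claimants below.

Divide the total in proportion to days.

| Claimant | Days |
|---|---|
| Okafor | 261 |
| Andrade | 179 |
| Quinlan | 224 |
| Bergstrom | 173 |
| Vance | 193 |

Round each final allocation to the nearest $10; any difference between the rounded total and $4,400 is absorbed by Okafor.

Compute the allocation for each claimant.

Okafor: $1,120; Andrade: $760; Quinlan: $960; Bergstrom: $740; Vance: $820

Total days = 1,030.
Unrounded shares: Okafor 261/1,030 × $4,400 = 1,114.95; Andrade 179/1,030 × $4,400 = 764.66; Quinlan 224/1,030 × $4,400 = 956.89; Bergstrom 173/1,030 × $4,400 = 739.03; Vance 193/1,030 × $4,400 = 824.47.
At nearest $10: Okafor $1,110; Andrade $760; Quinlan $960; Bergstrom $740; Vance $820. Sum = $4,390.
Difference $4,400 − $4,390 = +$10 applied to Okafor: Okafor becomes $1,120.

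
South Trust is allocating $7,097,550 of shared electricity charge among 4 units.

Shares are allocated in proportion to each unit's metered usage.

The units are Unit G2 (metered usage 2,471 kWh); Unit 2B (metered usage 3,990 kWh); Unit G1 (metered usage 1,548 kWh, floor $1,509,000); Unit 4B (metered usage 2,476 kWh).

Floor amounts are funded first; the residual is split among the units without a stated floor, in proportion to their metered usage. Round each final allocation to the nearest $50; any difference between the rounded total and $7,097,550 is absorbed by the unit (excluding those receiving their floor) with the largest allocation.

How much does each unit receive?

Minimums first: Unit G1 $1,509,000. Balance $5,588,550.
Balance split over remaining metered usage 8,937: Unit G2 1,545,183.74 → $1,545,200; Unit 2B 2,495,055.89 → $2,495,050; Unit 4B 1,548,310.37 → $1,548,300.

Unit G2: $1,545,200 | Unit 2B: $2,495,050 | Unit G1: $1,509,000 | Unit 4B: $1,548,300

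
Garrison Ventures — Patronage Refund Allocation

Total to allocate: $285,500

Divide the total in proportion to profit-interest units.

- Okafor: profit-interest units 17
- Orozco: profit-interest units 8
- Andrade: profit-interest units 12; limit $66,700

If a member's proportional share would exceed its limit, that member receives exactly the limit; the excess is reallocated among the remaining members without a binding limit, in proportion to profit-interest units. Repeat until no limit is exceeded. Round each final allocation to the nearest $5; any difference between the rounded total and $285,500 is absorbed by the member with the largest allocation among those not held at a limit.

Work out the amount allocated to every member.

Okafor: $148,785 · Orozco: $70,015 · Andrade: $66,700

Total profit-interest units = 37.
Unconstrained shares: Okafor 131,175.68; Orozco 61,729.73; Andrade 92,594.59.
Held at cap: Andrade ($66,700); residual $218,800 reallocated over remaining profit-interest units 25.
Remaining shares: Okafor 148,784.00 → $148,785; Orozco 70,016.00 → $70,015.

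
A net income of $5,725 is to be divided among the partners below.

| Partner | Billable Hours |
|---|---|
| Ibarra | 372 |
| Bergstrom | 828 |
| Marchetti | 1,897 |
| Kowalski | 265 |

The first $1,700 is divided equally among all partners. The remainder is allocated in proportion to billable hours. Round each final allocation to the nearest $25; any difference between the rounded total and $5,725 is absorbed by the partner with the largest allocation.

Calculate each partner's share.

$1,700 shared equally gives $425 per partner.
Remainder $4,025 by billable hours (total 3,362): Ibarra 445.36 → $450; Bergstrom 991.28 → $1,000; Marchetti 2,271.10 → $2,275; Kowalski 317.26 → $325.
Rounding difference −$25 on remainder applied to Marchetti.
Totals: Ibarra $425 + $450 = $875; Bergstrom $425 + $1,000 = $1,425; Marchetti $425 + $2,250 = $2,675; Kowalski $425 + $325 = $750.

Ibarra: $875; Bergstrom: $1,425; Marchetti: $2,675; Kowalski: $750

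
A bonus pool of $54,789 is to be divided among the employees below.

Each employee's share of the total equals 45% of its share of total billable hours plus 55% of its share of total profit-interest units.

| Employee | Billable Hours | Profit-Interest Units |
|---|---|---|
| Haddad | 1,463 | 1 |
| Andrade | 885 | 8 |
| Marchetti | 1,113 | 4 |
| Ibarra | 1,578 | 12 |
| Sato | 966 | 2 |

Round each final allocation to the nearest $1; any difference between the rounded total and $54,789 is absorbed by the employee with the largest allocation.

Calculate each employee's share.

Haddad: $7,123 · Andrade: $12,562 · Marchetti: $9,034 · Ibarra: $19,872 · Sato: $6,198

Totals — billable hours 6,005, profit-interest units 27.
Composite weights (45% billable hours + 55% profit-interest units): Haddad 0.1300; Andrade 0.2293; Marchetti 0.1649; Ibarra 0.3627; Sato 0.1131.
Raw shares: Haddad 7,122.79; Andrade 12,562.17; Marchetti 9,033.99; Ibarra 19,871.75; Sato 6,198.30.
At nearest $1: Haddad $7,123; Andrade $12,562; Marchetti $9,034; Ibarra $19,872; Sato $6,198. Sum = $54,789.
Sum already equals the total — no adjustment.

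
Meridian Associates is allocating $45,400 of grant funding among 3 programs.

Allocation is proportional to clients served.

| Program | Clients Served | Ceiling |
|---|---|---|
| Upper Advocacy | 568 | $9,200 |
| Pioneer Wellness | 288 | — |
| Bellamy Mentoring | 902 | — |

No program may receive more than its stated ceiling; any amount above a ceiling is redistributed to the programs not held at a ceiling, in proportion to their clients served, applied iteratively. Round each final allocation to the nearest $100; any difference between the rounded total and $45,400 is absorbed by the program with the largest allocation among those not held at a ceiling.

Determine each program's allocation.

Combined clients served = 1,758.
Pro-rata shares before constraints: Upper Advocacy 14,668.49; Pioneer Wellness 7,437.54; Bellamy Mentoring 23,293.97.
Capped: Upper Advocacy ($9,200); balance $36,200 reallocated over remaining clients served 1,190.
Shares after redistribution: Pioneer Wellness 8,761.01 → $8,800; Bellamy Mentoring 27,438.99 → $27,400.

Upper Advocacy: $9,200 | Pioneer Wellness: $8,800 | Bellamy Mentoring: $27,400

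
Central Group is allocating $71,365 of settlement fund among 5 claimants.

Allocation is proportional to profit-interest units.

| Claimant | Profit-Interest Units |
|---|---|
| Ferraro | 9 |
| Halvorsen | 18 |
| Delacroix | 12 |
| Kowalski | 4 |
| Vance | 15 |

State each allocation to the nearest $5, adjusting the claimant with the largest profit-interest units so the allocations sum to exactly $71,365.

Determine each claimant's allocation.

Combined profit-interest units = 9 + 18 + 12 + 4 + 15 = 58.
Unrounded shares: Ferraro 11,073.88; Halvorsen 22,147.76; Delacroix 14,765.17; Kowalski 4,921.72; Vance 18,456.47.
After rounding ($5): Ferraro $11,075; Halvorsen $22,150; Delacroix $14,765; Kowalski $4,920; Vance $18,455. Sum = $71,365.
Sum already equals the total — no adjustment.

Ferraro: $11,075 · Halvorsen: $22,150 · Delacroix: $14,765 · Kowalski: $4,920 · Vance: $18,455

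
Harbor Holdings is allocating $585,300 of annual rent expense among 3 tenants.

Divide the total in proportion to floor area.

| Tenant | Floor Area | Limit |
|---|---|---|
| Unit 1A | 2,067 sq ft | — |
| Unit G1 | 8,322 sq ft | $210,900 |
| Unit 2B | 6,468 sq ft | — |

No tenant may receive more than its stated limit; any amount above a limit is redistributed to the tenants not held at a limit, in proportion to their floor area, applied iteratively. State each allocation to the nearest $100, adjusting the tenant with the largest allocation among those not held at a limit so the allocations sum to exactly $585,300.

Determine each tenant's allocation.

Unit 1A: $90,700 · Unit G1: $210,900 · Unit 2B: $283,700

Sum of floor area: 16,857.
Pro-rata shares before constraints: Unit 1A 71,769.30; Unit G1 288,952.16; Unit 2B 224,578.54.
Capped: Unit G1 ($210,900); remaining pool $374,400 reallocated over remaining floor area 8,535.
Shares after redistribution: Unit 1A 90,671.92 → $90,700; Unit 2B 283,728.08 → $283,700.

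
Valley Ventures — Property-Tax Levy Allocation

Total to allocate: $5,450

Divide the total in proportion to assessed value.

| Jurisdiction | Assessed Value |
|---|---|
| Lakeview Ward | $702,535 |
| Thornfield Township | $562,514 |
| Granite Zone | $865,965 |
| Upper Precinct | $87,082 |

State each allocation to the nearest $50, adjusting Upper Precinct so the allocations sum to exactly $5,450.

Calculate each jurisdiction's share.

Assessed value total: 2,218,096.
Raw shares: Lakeview Ward 702,535/2,218,096 × $5,450 = 1,726.17; Thornfield Township 562,514/2,218,096 × $5,450 = 1,382.13; Granite Zone 865,965/2,218,096 × $5,450 = 2,127.73; Upper Precinct 87,082/2,218,096 × $5,450 = 213.97.
At nearest $50: Lakeview Ward $1,750; Thornfield Township $1,400; Granite Zone $2,150; Upper Precinct $200. Sum = $5,500.
Difference $5,450 − $5,500 = −$50 applied to Upper Precinct: Upper Precinct becomes $150.

Lakeview Ward: $1,750 · Thornfield Township: $1,400 · Granite Zone: $2,150 · Upper Precinct: $150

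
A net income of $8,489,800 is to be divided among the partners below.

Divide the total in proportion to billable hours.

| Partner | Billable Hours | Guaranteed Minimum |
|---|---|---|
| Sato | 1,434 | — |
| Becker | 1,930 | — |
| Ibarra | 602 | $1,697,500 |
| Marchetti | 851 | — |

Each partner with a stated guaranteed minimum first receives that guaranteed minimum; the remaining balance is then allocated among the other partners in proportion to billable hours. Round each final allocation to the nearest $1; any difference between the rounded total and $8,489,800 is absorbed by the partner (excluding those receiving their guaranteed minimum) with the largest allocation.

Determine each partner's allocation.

Minimums first: Ibarra $1,697,500. Balance $6,792,300.
Balance split over remaining billable hours 4,215: Sato 2,310,832.31 → $2,310,832; Becker 3,110,116.01 → $3,110,116; Marchetti 1,371,351.67 → $1,371,352.

Sato: $2,310,832 | Becker: $3,110,116 | Ibarra: $1,697,500 | Marchetti: $1,371,352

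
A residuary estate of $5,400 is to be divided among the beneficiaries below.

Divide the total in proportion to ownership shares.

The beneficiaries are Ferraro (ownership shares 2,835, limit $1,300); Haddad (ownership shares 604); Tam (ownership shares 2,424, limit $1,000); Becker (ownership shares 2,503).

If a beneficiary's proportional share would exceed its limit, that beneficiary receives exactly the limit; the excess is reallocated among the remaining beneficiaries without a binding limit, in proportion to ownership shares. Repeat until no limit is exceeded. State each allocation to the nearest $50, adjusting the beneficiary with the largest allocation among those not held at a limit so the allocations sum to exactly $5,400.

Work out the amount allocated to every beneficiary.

Ownership shares total: 8,366.
Proportional shares (ignoring caps): Ferraro 1,829.91; Haddad 389.86; Tam 1,564.62; Becker 1,615.61.
Held at cap: Ferraro ($1,300), Tam ($1,000); balance $3,100 reallocated over remaining ownership shares 3,107.
Redistributed shares: Haddad 602.64 → $600; Becker 2,497.36 → $2,500.

Ferraro: $1,300; Haddad: $600; Tam: $1,000; Becker: $2,500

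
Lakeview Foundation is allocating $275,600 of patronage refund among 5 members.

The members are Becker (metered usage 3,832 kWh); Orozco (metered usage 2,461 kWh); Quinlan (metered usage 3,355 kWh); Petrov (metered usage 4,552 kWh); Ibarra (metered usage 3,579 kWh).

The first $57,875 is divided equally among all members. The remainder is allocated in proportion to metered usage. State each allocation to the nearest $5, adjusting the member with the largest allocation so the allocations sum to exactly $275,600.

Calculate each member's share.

Becker: $58,500 | Orozco: $41,715 | Quinlan: $52,660 | Petrov: $67,320 | Ibarra: $55,405

Equal tier: $57,875 ÷ 5 = $11,575 apiece.
Remainder $217,725 by metered usage (total 17,779): Becker 46,927.40 → $46,925; Orozco 30,137.87 → $30,140; Quinlan 41,085.97 → $41,085; Petrov 55,744.65 → $55,745; Ibarra 43,829.11 → $43,830.
Totals: Becker $11,575 + $46,925 = $58,500; Orozco $11,575 + $30,140 = $41,715; Quinlan $11,575 + $41,085 = $52,660; Petrov $11,575 + $55,745 = $67,320; Ibarra $11,575 + $43,830 = $55,405.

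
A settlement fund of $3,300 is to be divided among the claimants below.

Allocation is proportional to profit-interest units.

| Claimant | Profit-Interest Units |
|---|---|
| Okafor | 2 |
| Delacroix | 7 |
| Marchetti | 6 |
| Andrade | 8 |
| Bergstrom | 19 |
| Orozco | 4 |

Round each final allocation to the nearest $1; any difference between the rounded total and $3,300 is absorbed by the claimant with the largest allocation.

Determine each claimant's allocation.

Total profit-interest units = 46.
Unrounded shares: Okafor 2/46 × $3,300 = 143.48; Delacroix 7/46 × $3,300 = 502.17; Marchetti 6/46 × $3,300 = 430.43; Andrade 8/46 × $3,300 = 573.91; Bergstrom 19/46 × $3,300 = 1,363.04; Orozco 4/46 × $3,300 = 286.96.
Rounded to nearest $1: Okafor $143; Delacroix $502; Marchetti $430; Andrade $574; Bergstrom $1,363; Orozco $287. Sum = $3,299.
Difference $3,300 − $3,299 = +$1 applied to largest allocation (Bergstrom): Bergstrom becomes $1,364.

Okafor: $143 | Delacroix: $502 | Marchetti: $430 | Andrade: $574 | Bergstrom: $1,364 | Orozco: $287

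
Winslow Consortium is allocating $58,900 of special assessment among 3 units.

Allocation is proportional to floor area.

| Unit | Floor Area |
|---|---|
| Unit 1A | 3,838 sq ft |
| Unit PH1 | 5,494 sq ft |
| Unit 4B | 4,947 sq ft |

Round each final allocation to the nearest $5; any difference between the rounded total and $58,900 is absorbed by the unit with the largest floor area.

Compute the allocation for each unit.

Unit 1A: $15,830 · Unit PH1: $22,665 · Unit 4B: $20,405

Combined floor area = 14,279.
Raw shares: Unit 1A 3,838/14,279 × $58,900 = 15,831.51; Unit PH1 5,494/14,279 × $58,900 = 22,662.41; Unit 4B 4,947/14,279 × $58,900 = 20,406.07.
At nearest $5: Unit 1A $15,830; Unit PH1 $22,660; Unit 4B $20,405. Sum = $58,895.
Difference $58,900 − $58,895 = +$5 applied to largest floor area (Unit PH1): Unit PH1 becomes $22,665.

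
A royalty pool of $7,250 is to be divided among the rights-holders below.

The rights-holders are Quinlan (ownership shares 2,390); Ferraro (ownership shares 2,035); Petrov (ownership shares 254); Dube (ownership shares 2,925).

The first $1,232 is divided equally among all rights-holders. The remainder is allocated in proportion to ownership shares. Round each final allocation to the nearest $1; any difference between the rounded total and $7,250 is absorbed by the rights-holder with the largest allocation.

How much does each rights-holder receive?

Quinlan: $2,200 · Ferraro: $1,919 · Petrov: $509 · Dube: $2,622

Equal tier: $1,232 ÷ 4 = $308 apiece.
Remainder $6,018 by ownership shares (total 7,604): Quinlan 1,891.51 → $1,892; Ferraro 1,610.55 → $1,611; Petrov 201.02 → $201; Dube 2,314.92 → $2,315.
Rounding difference −$1 on remainder applied to Dube.
Totals: Quinlan $308 + $1,892 = $2,200; Ferraro $308 + $1,611 = $1,919; Petrov $308 + $201 = $509; Dube $308 + $2,314 = $2,622.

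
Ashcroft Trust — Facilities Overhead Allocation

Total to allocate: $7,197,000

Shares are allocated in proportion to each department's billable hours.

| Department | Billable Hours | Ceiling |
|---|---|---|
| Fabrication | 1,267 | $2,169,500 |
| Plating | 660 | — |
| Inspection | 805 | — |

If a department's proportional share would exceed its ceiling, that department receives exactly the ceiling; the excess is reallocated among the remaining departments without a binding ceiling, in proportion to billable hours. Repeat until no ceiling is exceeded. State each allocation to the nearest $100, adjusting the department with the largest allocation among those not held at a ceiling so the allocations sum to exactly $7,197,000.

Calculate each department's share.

Total billable hours = 2,732.
Proportional shares (ignoring caps): Fabrication 3,337,700.95; Plating 1,738,660.32; Inspection 2,120,638.73.
Held at cap: Fabrication ($2,169,500); residual $5,027,500 reallocated over remaining billable hours 1,465.
Redistributed shares: Plating 2,264,948.81 → $2,264,900; Inspection 2,762,551.19 → $2,762,600.

Fabrication: $2,169,500 | Plating: $2,264,900 | Inspection: $2,762,600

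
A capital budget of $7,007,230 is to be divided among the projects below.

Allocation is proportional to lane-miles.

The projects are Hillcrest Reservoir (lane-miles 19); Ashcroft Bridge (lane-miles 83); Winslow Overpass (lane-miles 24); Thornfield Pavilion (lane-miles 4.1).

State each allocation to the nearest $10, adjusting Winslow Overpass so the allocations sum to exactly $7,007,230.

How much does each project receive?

Hillcrest Reservoir: $1,023,350; Ashcroft Bridge: $4,470,410; Winslow Overpass: $1,292,640; Thornfield Pavilion: $220,830

Total lane-miles = 130.1.
Proportional shares: Hillcrest Reservoir 19/130.1 × $7,007,230 = 1,023,346.43; Ashcroft Bridge 83/130.1 × $7,007,230 = 4,470,408.07; Winslow Overpass 24/130.1 × $7,007,230 = 1,292,648.12; Thornfield Pavilion 4.1/130.1 × $7,007,230 = 220,827.39.
Rounded to nearest $10: Hillcrest Reservoir $1,023,350; Ashcroft Bridge $4,470,410; Winslow Overpass $1,292,650; Thornfield Pavilion $220,830. Sum = $7,007,240.
Difference $7,007,230 − $7,007,240 = −$10 applied to Winslow Overpass: Winslow Overpass becomes $1,292,640.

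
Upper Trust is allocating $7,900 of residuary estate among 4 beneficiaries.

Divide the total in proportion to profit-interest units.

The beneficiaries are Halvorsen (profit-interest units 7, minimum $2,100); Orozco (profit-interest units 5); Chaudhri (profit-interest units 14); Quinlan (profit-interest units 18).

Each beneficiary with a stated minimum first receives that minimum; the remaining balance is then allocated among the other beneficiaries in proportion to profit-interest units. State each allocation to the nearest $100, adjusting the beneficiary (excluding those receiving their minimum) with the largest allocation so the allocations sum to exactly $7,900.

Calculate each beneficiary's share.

Minimums first: Halvorsen $2,100. Balance $5,800.
Balance split over remaining profit-interest units 37: Orozco 783.78 → $800; Chaudhri 2,194.59 → $2,200; Quinlan 2,821.62 → $2,800.

Halvorsen: $2,100 · Orozco: $800 · Chaudhri: $2,200 · Quinlan: $2,800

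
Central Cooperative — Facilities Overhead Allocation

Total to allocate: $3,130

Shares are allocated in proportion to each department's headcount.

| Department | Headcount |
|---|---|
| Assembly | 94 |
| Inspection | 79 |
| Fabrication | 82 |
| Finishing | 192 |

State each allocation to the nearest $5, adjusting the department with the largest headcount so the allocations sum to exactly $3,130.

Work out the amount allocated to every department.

Total headcount = 94 + 79 + 82 + 192 = 447.
Proportional shares: Assembly 658.21; Inspection 553.18; Fabrication 574.18; Finishing 1,344.43.
At nearest $5: Assembly $660; Inspection $555; Fabrication $575; Finishing $1,345. Sum = $3,135.
Difference $3,130 − $3,135 = −$5 applied to largest headcount (Finishing): Finishing becomes $1,340.

Assembly: $660 | Inspection: $555 | Fabrication: $575 | Finishing: $1,340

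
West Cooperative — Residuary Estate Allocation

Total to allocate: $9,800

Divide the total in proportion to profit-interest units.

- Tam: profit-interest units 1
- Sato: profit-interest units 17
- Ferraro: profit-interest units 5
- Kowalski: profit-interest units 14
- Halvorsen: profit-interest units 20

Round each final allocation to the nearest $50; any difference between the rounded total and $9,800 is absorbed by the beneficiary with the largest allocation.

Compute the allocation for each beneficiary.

Profit-interest units total: 57.
Raw shares: Tam 1/57 × $9,800 = 171.93; Sato 17/57 × $9,800 = 2,922.81; Ferraro 5/57 × $9,800 = 859.65; Kowalski 14/57 × $9,800 = 2,407.02; Halvorsen 20/57 × $9,800 = 3,438.60.
Rounded to nearest $50: Tam $150; Sato $2,900; Ferraro $850; Kowalski $2,400; Halvorsen $3,450. Sum = $9,750.
Difference $9,800 − $9,750 = +$50 applied to largest allocation (Halvorsen): Halvorsen becomes $3,500.

Tam: $150 · Sato: $2,900 · Ferraro: $850 · Kowalski: $2,400 · Halvorsen: $3,500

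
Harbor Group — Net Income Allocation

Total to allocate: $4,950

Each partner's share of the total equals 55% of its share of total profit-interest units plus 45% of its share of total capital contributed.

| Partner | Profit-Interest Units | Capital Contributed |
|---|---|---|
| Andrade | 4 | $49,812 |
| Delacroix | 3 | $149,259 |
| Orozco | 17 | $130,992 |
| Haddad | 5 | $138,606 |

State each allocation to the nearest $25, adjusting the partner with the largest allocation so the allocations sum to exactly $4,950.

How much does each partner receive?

Andrade: $600; Delacroix: $1,000; Orozco: $2,225; Haddad: $1,125

Totals — profit-interest units 29, capital contributed 468,669.
Blended shares (55% profit-interest units + 45% capital contributed): Andrade 0.1237; Delacroix 0.2002; Orozco 0.4482; Haddad 0.2279.
Raw shares: Andrade 612.26; Delacroix 991.04; Orozco 2,218.53; Haddad 1,128.17.
At nearest $25: Andrade $600; Delacroix $1,000; Orozco $2,225; Haddad $1,125. Sum = $4,950.
Rounded total matches; no reconciliation needed.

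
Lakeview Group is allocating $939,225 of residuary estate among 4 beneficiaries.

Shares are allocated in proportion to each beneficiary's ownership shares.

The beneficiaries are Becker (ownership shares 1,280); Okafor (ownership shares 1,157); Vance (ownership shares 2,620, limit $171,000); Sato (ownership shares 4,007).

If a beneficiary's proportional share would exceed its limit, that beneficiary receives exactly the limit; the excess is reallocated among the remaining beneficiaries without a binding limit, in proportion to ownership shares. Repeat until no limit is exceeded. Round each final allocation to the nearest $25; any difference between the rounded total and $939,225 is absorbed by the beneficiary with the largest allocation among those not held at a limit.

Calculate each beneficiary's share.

Becker: $152,600 · Okafor: $137,925 · Vance: $171,000 · Sato: $477,700

Total ownership shares = 9,064.
Unconstrained shares: Becker 132,635.48; Okafor 119,890.04; Vance 271,488.25; Sato 415,211.23.
Capped: Vance ($171,000); remaining pool $768,225 reallocated over remaining ownership shares 6,444.
Remaining shares: Becker 152,595.90 → $152,600; Okafor 137,932.39 → $137,925; Sato 477,696.71 → $477,700.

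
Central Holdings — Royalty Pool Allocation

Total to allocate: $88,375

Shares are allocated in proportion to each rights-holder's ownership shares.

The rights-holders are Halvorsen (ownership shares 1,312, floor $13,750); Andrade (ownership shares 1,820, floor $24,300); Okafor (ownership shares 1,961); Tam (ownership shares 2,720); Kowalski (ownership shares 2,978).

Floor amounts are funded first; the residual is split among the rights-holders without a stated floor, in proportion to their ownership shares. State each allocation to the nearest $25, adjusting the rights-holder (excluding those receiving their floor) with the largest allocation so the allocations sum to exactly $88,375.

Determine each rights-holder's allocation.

Halvorsen: $13,750; Andrade: $24,300; Okafor: $12,875; Tam: $17,875; Kowalski: $19,575

Fund the minimums — Halvorsen $13,750; Andrade $24,300. Balance $50,325.
Balance split over remaining ownership shares 7,659: Okafor 12,885.14 → $12,875; Tam 17,872.31 → $17,875; Kowalski 19,567.55 → $19,575.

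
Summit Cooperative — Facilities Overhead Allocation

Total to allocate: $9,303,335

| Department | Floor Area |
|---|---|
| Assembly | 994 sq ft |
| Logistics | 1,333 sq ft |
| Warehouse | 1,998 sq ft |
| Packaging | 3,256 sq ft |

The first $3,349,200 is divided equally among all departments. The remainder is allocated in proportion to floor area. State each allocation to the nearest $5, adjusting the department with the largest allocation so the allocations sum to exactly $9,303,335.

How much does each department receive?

Assembly: $1,617,990 · Logistics: $1,884,240 · Warehouse: $2,406,535 · Packaging: $3,394,570

Equal tier: $3,349,200 ÷ 4 = $837,300 apiece.
Remainder $5,954,135 by floor area (total 7,581): Assembly 780,689.91 → $780,690; Logistics 1,046,941.29 → $1,046,940; Warehouse 1,569,233.84 → $1,569,235; Packaging 2,557,269.96 → $2,557,270.
Totals: Assembly $837,300 + $780,690 = $1,617,990; Logistics $837,300 + $1,046,940 = $1,884,240; Warehouse $837,300 + $1,569,235 = $2,406,535; Packaging $837,300 + $2,557,270 = $3,394,570.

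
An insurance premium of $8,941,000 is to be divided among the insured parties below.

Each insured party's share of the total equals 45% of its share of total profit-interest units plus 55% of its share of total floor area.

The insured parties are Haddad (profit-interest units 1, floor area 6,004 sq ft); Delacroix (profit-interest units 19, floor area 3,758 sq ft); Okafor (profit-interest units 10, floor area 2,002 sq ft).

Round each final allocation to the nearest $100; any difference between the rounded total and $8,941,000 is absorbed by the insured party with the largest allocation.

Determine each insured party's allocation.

Profit-interest units total 30; floor area total 11,764.
Composite weights (45% profit-interest units + 55% floor area): Haddad 0.2957; Delacroix 0.4607; Okafor 0.2436.
Unrounded shares: Haddad 2,643,888.05; Delacroix 4,119,092.25; Okafor 2,178,019.70.
At nearest $100: Haddad $2,643,900; Delacroix $4,119,100; Okafor $2,178,000. Sum = $8,941,000.
No rounding difference to absorb.

Haddad: $2,643,900; Delacroix: $4,119,100; Okafor: $2,178,000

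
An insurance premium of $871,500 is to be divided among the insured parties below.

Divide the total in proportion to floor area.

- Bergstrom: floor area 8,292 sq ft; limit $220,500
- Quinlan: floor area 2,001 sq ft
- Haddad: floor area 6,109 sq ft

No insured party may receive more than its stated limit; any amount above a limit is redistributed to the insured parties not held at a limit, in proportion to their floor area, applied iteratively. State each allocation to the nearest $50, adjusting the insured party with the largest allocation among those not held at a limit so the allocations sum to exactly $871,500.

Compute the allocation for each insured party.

Bergstrom: $220,500; Quinlan: $160,600; Haddad: $490,400

Sum of floor area: 16,402.
Unconstrained shares: Bergstrom 440,585.17; Quinlan 106,320.66; Haddad 324,594.17.
Capped: Bergstrom ($220,500); balance $651,000 reallocated over remaining floor area 8,110.
Remaining shares: Quinlan 160,622.81 → $160,600; Haddad 490,377.19 → $490,400.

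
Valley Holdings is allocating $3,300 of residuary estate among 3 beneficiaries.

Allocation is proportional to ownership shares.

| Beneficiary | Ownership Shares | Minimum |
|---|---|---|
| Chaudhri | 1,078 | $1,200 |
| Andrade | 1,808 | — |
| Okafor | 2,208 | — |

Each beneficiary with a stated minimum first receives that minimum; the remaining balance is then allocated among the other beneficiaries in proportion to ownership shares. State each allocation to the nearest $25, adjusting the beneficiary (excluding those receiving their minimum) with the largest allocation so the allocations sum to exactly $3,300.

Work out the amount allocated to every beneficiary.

Chaudhri: $1,200; Andrade: $950; Okafor: $1,150

Fund the minimums — Chaudhri $1,200. Residual $2,100.
Residual split over remaining ownership shares 4,016: Andrade 945.42 → $950; Okafor 1,154.58 → $1,150.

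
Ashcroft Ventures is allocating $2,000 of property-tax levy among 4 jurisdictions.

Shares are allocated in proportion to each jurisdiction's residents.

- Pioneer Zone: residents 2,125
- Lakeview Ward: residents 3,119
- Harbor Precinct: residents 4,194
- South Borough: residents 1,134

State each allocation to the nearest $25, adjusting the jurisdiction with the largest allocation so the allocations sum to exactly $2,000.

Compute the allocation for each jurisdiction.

Pioneer Zone: $400; Lakeview Ward: $600; Harbor Precinct: $775; South Borough: $225

Sum of residents: 10,572.
Proportional shares: Pioneer Zone 2,125/10,572 × $2,000 = 402.01; Lakeview Ward 3,119/10,572 × $2,000 = 590.05; Harbor Precinct 4,194/10,572 × $2,000 = 793.42; South Borough 1,134/10,572 × $2,000 = 214.53.
At nearest $25: Pioneer Zone $400; Lakeview Ward $600; Harbor Precinct $800; South Borough $225. Sum = $2,025.
Difference $2,000 − $2,025 = −$25 applied to largest allocation (Harbor Precinct): Harbor Precinct becomes $775.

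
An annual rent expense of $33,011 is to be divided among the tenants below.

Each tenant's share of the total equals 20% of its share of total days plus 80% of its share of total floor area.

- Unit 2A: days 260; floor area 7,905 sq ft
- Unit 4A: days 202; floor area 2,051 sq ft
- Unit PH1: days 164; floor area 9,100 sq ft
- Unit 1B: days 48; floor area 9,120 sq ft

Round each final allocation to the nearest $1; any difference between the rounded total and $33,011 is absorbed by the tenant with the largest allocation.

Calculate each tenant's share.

Days total 674; floor area total 28,176.
Blended shares (20% days + 80% floor area): Unit 2A 0.3016; Unit 4A 0.1182; Unit PH1 0.3070; Unit 1B 0.2732.
Pro-rata amounts: Unit 2A 9,956.04; Unit 4A 3,901.06; Unit PH1 10,135.72; Unit 1B 9,018.18.
At nearest $1: Unit 2A $9,956; Unit 4A $3,901; Unit PH1 $10,136; Unit 1B $9,018. Sum = $33,011.
No rounding difference to absorb.

Unit 2A: $9,956; Unit 4A: $3,901; Unit PH1: $10,136; Unit 1B: $9,018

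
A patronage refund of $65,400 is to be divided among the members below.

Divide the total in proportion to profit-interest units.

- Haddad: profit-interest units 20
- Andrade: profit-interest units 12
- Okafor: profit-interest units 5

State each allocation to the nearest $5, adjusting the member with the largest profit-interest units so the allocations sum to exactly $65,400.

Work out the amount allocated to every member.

Combined profit-interest units = 20 + 12 + 5 = 37.
Unrounded shares: Haddad 35,351.35; Andrade 21,210.81; Okafor 8,837.84.
After rounding ($5): Haddad $35,350; Andrade $21,210; Okafor $8,840. Sum = $65,400.
No rounding difference to absorb.

Haddad: $35,350 · Andrade: $21,210 · Okafor: $8,840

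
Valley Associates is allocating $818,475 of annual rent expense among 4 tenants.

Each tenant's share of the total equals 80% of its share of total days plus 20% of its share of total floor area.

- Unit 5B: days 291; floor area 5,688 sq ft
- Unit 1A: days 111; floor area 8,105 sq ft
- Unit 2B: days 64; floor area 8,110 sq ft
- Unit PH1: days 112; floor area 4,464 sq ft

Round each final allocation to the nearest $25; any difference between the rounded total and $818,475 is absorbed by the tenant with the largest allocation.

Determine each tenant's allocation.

Days total 578; floor area total 26,367.
Combined weights (80% days + 20% floor area): Unit 5B 0.4459; Unit 1A 0.2151; Unit 2B 0.1501; Unit PH1 0.1889.
Proportional shares: Unit 5B 364,968.65; Unit 1A 176,063.45; Unit 2B 122,851.14; Unit PH1 154,591.76.
After rounding ($25): Unit 5B $364,975; Unit 1A $176,075; Unit 2B $122,850; Unit PH1 $154,600. Sum = $818,500.
Difference $818,475 − $818,500 = −$25 applied to largest allocation (Unit 5B): Unit 5B becomes $364,950.

Unit 5B: $364,950; Unit 1A: $176,075; Unit 2B: $122,850; Unit PH1: $154,600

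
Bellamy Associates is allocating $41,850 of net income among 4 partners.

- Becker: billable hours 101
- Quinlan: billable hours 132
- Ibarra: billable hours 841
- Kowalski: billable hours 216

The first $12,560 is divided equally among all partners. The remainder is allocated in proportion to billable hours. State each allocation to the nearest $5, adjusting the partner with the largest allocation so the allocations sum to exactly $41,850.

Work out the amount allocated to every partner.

Becker: $5,435 | Quinlan: $6,135 | Ibarra: $22,235 | Kowalski: $8,045

$12,560 shared equally gives $3,140 per partner.
Remainder $29,290 by billable hours (total 1,290): Becker 2,293.25 → $2,295; Quinlan 2,997.12 → $2,995; Ibarra 19,095.26 → $19,095; Kowalski 4,904.37 → $4,905.
Totals: Becker $3,140 + $2,295 = $5,435; Quinlan $3,140 + $2,995 = $6,135; Ibarra $3,140 + $19,095 = $22,235; Kowalski $3,140 + $4,905 = $8,045.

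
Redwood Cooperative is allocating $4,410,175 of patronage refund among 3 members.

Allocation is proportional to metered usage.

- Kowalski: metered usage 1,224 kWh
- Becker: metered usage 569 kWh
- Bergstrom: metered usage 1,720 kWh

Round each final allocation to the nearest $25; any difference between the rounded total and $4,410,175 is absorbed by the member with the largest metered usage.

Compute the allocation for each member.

Total metered usage = 1,224 + 569 + 1,720 = 3,513.
Proportional shares: Kowalski 1,536,593.85; Becker 714,315.28; Bergstrom 2,159,265.87.
At nearest $25: Kowalski $1,536,600; Becker $714,325; Bergstrom $2,159,275. Sum = $4,410,200.
Difference $4,410,175 − $4,410,200 = −$25 applied to largest metered usage (Bergstrom): Bergstrom becomes $2,159,250.

Kowalski: $1,536,600; Becker: $714,325; Bergstrom: $2,159,250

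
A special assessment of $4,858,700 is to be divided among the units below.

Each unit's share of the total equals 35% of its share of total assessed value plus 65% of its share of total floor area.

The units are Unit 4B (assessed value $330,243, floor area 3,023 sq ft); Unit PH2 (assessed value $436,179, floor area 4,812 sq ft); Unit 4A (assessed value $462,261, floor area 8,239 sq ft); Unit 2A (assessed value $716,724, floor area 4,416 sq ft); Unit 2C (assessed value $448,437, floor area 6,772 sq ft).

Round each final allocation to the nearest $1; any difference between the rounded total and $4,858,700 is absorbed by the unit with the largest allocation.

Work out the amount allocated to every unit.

Unit 4B: $584,797 · Unit PH2: $867,298 · Unit 4A: $1,282,826 · Unit 2A: $1,020,718 · Unit 2C: $1,103,061

Assessed value total 2,393,844; floor area total 27,262.
Blended shares (35% assessed value + 65% floor area): Unit 4B 0.1204; Unit PH2 0.1785; Unit 4A 0.2640; Unit 2A 0.2101; Unit 2C 0.2270.
Pro-rata amounts: Unit 4B 584,797.04; Unit PH2 867,298.08; Unit 4A 1,282,825.66; Unit 2A 1,020,717.90; Unit 2C 1,103,061.33.
After rounding ($1): Unit 4B $584,797; Unit PH2 $867,298; Unit 4A $1,282,826; Unit 2A $1,020,718; Unit 2C $1,103,061. Sum = $4,858,700.
Sum already equals the total — no adjustment.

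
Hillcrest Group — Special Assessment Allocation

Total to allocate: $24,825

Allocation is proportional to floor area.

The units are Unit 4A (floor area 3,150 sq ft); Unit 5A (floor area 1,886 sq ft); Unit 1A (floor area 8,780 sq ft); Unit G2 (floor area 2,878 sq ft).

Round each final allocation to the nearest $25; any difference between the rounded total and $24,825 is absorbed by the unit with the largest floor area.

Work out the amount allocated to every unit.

Total floor area = 3,150 + 1,886 + 8,780 + 2,878 = 16,694.
Raw shares: Unit 4A 4,684.24; Unit 5A 2,804.60; Unit 1A 13,056.40; Unit G2 4,279.76.
At nearest $25: Unit 4A $4,675; Unit 5A $2,800; Unit 1A $13,050; Unit G2 $4,275. Sum = $24,800.
Difference $24,825 − $24,800 = +$25 applied to largest floor area (Unit 1A): Unit 1A becomes $13,075.

Unit 4A: $4,675 | Unit 5A: $2,800 | Unit 1A: $13,075 | Unit G2: $4,275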